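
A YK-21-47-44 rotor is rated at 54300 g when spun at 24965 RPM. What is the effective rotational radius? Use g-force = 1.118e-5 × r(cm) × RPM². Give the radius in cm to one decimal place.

r ≈ 7.8 cm

RCF = 1.118 × 10⁻⁵ × r × N²
54300 = 1.118 × 10⁻⁵ × r × (24965)²
r = 54300 / (1.118 × 10⁻⁵ × 623,251,225) = 54300 / 6967.949 ≈ 7.793 cm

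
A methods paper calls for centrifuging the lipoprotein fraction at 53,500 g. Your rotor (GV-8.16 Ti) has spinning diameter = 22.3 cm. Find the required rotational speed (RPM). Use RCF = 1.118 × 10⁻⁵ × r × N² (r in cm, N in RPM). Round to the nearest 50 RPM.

20700 RPM

r = 22.3 / 2 = 11.15 cm
53,500 = 1.118 × 10⁻⁵ × 11.15 × N²
N² = 53,500 / (12.4657 × 10⁻⁵) = 429,177,664
N ≈ √429,177,664 ≈ 20,716.6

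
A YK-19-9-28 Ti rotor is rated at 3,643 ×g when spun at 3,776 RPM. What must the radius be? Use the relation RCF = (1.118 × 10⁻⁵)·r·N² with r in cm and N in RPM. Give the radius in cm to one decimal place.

3643 = 1.118 × 10⁻⁵ × r × (3776)²
r = 3643 / (1.118 × 10⁻⁵ × 14,258,176) = 3643 / 159.4064 ≈ 22.854 cm

≈ 22.9 cm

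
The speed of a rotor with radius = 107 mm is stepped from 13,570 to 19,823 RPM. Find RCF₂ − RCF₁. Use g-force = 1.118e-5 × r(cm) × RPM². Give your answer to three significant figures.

25000 x g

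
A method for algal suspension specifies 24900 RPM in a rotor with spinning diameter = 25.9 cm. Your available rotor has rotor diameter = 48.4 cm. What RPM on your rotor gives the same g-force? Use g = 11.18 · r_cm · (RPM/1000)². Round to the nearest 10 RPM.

18210 RPM

Original rotor: r = 25.9 / 2 = 12.95 cm
RCF_original = 11.18 × 12.95 × (24.9)² = 11.18 × 12.95 × 620.01 ≈ 89,765.7 × g
Your rotor: r = 48.4 / 2 = 24.2 cm
89,765.7 = 11.18 × 24.2 × (N/1000)²
(N/1000)² = 89,765.7 / 270.556 = 331.7823
N = 1000 × √331.7823 ≈ 18,214.9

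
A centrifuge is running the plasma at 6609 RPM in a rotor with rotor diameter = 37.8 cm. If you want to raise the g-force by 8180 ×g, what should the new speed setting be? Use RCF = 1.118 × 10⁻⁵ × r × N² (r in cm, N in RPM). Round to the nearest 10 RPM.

9080 RPM

r = 37.8 / 2 = 18.9 cm
Current RCF = 1.118 × 10⁻⁵ × 18.9 × (6609)² = 1.118 × 10⁻⁵ × 18.9 × 43,678,881 ≈ 9,229.4 × g
Target RCF = 9,229.4 + 8,180 = 17,409.4 × g
N² = 17,409.4 / (21.1302 × 10⁻⁵) = 82,391,080
N ≈ √82,391,080 ≈ 9,077.0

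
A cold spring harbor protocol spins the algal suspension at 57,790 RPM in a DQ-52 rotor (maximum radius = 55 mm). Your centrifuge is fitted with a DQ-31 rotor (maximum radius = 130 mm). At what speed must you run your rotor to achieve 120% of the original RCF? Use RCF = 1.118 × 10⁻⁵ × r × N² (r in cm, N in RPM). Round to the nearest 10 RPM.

Original rotor: r = 55 mm = 5.5 cm
RCF = 1.118 × 10⁻⁵ × r × N²
RCF_original = 1.118 × 10⁻⁵ × 5.5 × (57790)² = 1.118 × 10⁻⁵ × 5.5 × 3,339,684,100 ≈ 205,357.2 × g
Target RCF = 1.2 × 205,357.2 ≈ 246,428.6 × g
Your rotor: r = 130 mm = 13.0 cm
246,428.6 = 1.118 × 10⁻⁵ × 13 × N²
N² = 246,428.6 / (14.534 × 10⁻⁵) = 1,695,531,856
N ≈ √1,695,531,856 ≈ 41,176.8

≈ 41180 RPM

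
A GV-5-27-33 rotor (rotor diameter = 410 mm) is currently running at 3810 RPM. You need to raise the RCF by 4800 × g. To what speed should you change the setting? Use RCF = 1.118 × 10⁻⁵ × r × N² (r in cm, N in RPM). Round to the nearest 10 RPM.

≈ 5950 RPM

r = 410 mm / 2 = 205 mm = 20.5 cm
Current RCF = 1.118 × 10⁻⁵ × 20.5 × (3810)² = 1.118 × 10⁻⁵ × 20.5 × 14,516,100 ≈ 3,326.9 × g
Target RCF = 3,326.9 + 4,800 = 8,126.9 × g
N² = 8,126.9 / (22.919 × 10⁻⁵) = 35,459,226
N ≈ √35,459,226 ≈ 5,954.8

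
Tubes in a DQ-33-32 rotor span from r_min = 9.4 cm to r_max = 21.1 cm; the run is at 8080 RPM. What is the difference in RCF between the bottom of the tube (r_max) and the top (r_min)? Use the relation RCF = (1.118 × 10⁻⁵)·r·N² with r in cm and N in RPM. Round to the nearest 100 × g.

RCF_max = 1.118 × 10⁻⁵ × 21.1 × (8080)² = 1.118 × 10⁻⁵ × 21.1 × 65,286,400 ≈ 15,400.9 × g
RCF_min = 1.118 × 10⁻⁵ × 9.4 × (8080)² = 1.118 × 10⁻⁵ × 9.4 × 65,286,400 ≈ 6,861.1 × g
ΔRCF = 15,400.9 − 6,861.1 = 8,539.8

ΔRCF ≈ 8500 g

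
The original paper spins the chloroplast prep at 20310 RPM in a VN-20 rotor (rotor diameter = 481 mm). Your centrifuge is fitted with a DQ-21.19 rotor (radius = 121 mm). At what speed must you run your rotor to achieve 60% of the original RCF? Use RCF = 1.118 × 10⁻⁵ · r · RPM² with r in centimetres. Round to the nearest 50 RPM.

Original rotor: r = 481 mm / 2 = 240.5 mm = 24.05 cm
RCF = 1.118 × 10⁻⁵ × r × N²
RCF_original = 1.118 × 10⁻⁵ × 24.05 × (20310)² = 1.118 × 10⁻⁵ × 24.05 × 412,496,100 ≈ 110,911.5 × g
Target RCF = 0.6 × 110,911.5 ≈ 66,546.9 × g
Your rotor: r = 121 mm = 12.1 cm
66,546.9 = 1.118 × 10⁻⁵ × 12.1 × N²
N² = 66,546.9 / (13.5278 × 10⁻⁵) = 491,926,995
N ≈ √491,926,995 ≈ 22,179.4

22200 RPM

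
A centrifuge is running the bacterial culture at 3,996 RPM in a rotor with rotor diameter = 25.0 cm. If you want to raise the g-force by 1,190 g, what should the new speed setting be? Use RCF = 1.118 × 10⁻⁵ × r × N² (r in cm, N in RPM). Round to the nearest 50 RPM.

r = 25.0 / 2 = 12.5 cm
Current RCF = 1.118 × 10⁻⁵ × 12.5 × (3996)² = 1.118 × 10⁻⁵ × 12.5 × 15,968,016 ≈ 2,231.5 × g
Target RCF = 2,231.5 + 1,190 = 3,421.5 × g
N² = 3,421.5 / (13.975 × 10⁻⁵) = 24,483,005
N ≈ √24,483,005 ≈ 4,948.0

≈ 4950 RPM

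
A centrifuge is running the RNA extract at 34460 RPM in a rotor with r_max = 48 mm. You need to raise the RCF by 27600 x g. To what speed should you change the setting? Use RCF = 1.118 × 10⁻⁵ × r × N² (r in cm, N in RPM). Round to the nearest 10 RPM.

r = 48 mm = 4.8 cm
Current RCF = 1.118 × 10⁻⁵ × 4.8 × (34460)² = 1.118 × 10⁻⁵ × 4.8 × 1,187,491,600 ≈ 63,725.5 × g
Target RCF = 63,725.5 + 27,600 = 91,325.5 × g
N² = 91,325.5 / (5.3664 × 10⁻⁵) = 1,701,801,953
N ≈ √1,701,801,953 ≈ 41,252.9

41250 RPM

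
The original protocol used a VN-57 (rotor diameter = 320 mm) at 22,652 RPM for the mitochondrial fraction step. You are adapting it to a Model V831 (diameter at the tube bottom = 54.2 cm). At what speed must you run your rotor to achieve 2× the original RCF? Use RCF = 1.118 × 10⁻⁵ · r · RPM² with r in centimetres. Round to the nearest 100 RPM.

Original rotor: r = 320 mm / 2 = 160 mm = 16 cm
RCF = 1.118 × 10⁻⁵ × r × N²
RCF_original = 1.118 × 10⁻⁵ × 16 × (22652)² = 1.118 × 10⁻⁵ × 16 × 513,113,104 ≈ 91,785.7 × g
Target RCF = 2 × 91,785.7 ≈ 183,571.4 × g
Your rotor: r = 54.2 / 2 = 27.1 cm
183,571.4 = 1.118 × 10⁻⁵ × 27.1 × N²
N² = 183,571.4 / (30.2978 × 10⁻⁵) = 605,890,197
N ≈ √605,890,197 ≈ 24,614.8

24600 RPM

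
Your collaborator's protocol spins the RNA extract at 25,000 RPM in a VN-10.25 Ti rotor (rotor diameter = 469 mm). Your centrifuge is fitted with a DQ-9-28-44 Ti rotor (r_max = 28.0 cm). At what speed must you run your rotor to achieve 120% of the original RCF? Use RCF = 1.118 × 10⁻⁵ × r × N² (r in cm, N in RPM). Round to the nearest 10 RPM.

Original rotor: r = 469 mm / 2 = 234.5 mm = 23.45 cm
RCF = 1.118 × 10⁻⁵ × r × N²
RCF_original = 1.118 × 10⁻⁵ × 23.45 × (25000)² = 1.118 × 10⁻⁵ × 23.45 × 625,000,000 ≈ 163,856.9 × g
Target RCF = 1.2 × 163,856.9 ≈ 196,628.3 × g
196,628.3 = 1.118 × 10⁻⁵ × 28 × N²
N² = 196,628.3 / (31.304 × 10⁻⁵) = 628,125,160
N ≈ √628,125,160 ≈ 25,062.4

≈ 25060 RPM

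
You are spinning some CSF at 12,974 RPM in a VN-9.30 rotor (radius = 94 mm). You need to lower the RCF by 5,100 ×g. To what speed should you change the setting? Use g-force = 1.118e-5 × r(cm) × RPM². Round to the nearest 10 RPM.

≈ 10950 RPM

r = 94 mm = 9.4 cm
Current RCF = 1.118 × 10⁻⁵ × 9.4 × (12974)² = 1.118 × 10⁻⁵ × 9.4 × 168,324,676 ≈ 17,689.6 × g
Target RCF = 17,689.6 − 5,100 = 12,589.6 × g
N² = 12,589.6 / (10.5092 × 10⁻⁵) = 119,795,988
N ≈ √119,795,988 ≈ 10,945.1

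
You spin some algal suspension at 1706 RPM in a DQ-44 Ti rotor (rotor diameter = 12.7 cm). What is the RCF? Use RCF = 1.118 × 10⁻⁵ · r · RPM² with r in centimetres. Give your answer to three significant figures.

≈ 207 ×g

r = 12.7 / 2 = 6.35 cm
RCF = 1.118 × 10⁻⁵ × r × N²
RCF = 1.118 × 10⁻⁵ × 6.35 × (1706)² = 1.118 × 10⁻⁵ × 6.35 × 2,910,436 ≈ 206.6 × g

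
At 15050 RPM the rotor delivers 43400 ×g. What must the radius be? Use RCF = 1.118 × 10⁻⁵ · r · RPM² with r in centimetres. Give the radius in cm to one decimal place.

43400 = 1.118 × 10⁻⁵ × r × (15050)²
r = 43400 / (1.118 × 10⁻⁵ × 226,502,500) = 43400 / 2532.298 ≈ 17.139 cm

≈ 17.1 cm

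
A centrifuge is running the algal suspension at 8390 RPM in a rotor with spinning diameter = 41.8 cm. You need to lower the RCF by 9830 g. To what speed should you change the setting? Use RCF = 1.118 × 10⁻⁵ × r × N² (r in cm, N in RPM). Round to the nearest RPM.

r = 41.8 / 2 = 20.9 cm
Current RCF = 1.118 × 10⁻⁵ × 20.9 × (8390)² = 1.118 × 10⁻⁵ × 20.9 × 70,392,100 ≈ 16,448 × g
Target RCF = 16,448 − 9,830 = 6,618 × g
N² = 6,618 / (23.3662 × 10⁻⁵) = 28,322,962
N ≈ √28,322,962 ≈ 5,321.9

N₂ ≈ 5322 RPM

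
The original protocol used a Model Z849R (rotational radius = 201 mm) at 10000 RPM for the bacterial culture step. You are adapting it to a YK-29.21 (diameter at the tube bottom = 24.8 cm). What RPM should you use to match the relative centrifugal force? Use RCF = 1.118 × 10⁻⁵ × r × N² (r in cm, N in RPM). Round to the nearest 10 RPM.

12730 RPM

Original rotor: r = 201 mm = 20.1 cm
RCF = 1.118 × 10⁻⁵ × r × N²
RCF_original = 1.118 × 10⁻⁵ × 20.1 × (10000)² = 1.118 × 10⁻⁵ × 20.1 × 100,000,000 ≈ 22,471.8 × g
Your rotor: r = 24.8 / 2 = 12.4 cm
22,471.8 = 1.118 × 10⁻⁵ × 12.4 × N²
N² = 22,471.8 / (13.8632 × 10⁻⁵) = 162,096,774
N ≈ √162,096,774 ≈ 12,731.7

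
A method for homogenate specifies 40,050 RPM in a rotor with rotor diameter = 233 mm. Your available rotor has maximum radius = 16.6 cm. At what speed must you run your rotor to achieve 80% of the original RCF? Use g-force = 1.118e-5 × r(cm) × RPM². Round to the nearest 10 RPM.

Original rotor: r = 233 mm / 2 = 116.5 mm = 11.65 cm
RCF = 1.118 × 10⁻⁵ × r × N²
RCF_original = 1.118 × 10⁻⁵ × 11.65 × (40050)² = 1.118 × 10⁻⁵ × 11.65 × 1,604,002,500 ≈ 208,916.5 × g
Target RCF = 0.8 × 208,916.5 ≈ 167,133.2 × g
167,133.2 = 1.118 × 10⁻⁵ × 16.6 × N²
N² = 167,133.2 / (18.5588 × 10⁻⁵) = 900,560,381
N ≈ √900,560,381 ≈ 30,009.3

30010 RPM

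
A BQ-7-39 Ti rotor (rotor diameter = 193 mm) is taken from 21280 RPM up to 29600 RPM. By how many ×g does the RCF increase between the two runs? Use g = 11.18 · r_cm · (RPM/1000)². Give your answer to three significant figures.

r = 193 mm / 2 = 96.5 mm = 9.65 cm
RCF₁ = 11.18 × 9.65 × (21.28)² = 11.18 × 9.65 × 452.8384 ≈ 48,855.4 × g
RCF₂ = 11.18 × 9.65 × (29.6)² = 11.18 × 9.65 × 876.16 ≈ 94,526.3 × g
Increase = 94,526.3 − 48,855.4 = 45,670.9

45700 ×g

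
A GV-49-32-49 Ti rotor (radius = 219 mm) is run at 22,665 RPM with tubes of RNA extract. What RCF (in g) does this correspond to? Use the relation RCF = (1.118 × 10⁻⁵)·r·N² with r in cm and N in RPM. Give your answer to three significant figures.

126000 g

r = 219 mm = 21.9 cm
RCF = 1.118 × 10⁻⁵ × 21.9 × (22665)² = 1.118 × 10⁻⁵ × 21.9 × 513,702,225 ≈ 125,775.9 × g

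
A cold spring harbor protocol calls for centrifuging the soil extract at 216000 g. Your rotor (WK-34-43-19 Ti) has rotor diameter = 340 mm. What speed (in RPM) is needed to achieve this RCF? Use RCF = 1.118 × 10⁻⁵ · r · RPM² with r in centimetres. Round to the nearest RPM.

r = 340 mm / 2 = 170 mm = 17 cm
RCF = 1.118 × 10⁻⁵ × r × N²
216,000 = 1.118 × 10⁻⁵ × 17 × N²
N² = 216,000 / (19.006 × 10⁻⁵) = 1,136,483,216
N ≈ √1,136,483,216 ≈ 33,711.8

≈ 33712 RPM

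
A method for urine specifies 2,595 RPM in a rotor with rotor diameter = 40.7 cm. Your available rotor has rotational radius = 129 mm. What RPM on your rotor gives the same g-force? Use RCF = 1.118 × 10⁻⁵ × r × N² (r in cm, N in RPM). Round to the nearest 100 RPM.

3300 RPM

Original rotor: r = 40.7 / 2 = 20.35 cm
RCF_original = 1.118 × 10⁻⁵ × 20.35 × (2595)² = 1.118 × 10⁻⁵ × 20.35 × 6,734,025 ≈ 1,532.1 × g
Your rotor: r = 129 mm = 12.9 cm
1,532.1 = 1.118 × 10⁻⁵ × 12.9 × N²
N² = 1,532.1 / (14.4222 × 10⁻⁵) = 10,623,206
N ≈ √10,623,206 ≈ 3,259.3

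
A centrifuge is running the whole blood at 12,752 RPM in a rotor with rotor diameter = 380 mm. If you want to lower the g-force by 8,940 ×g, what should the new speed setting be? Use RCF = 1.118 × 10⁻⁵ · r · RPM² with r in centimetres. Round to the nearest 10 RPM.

≈ 10980 RPM

r = 380 mm / 2 = 190 mm = 19 cm
Current RCF = 1.118 × 10⁻⁵ × 19 × (12752)² = 1.118 × 10⁻⁵ × 19 × 162,613,504 ≈ 34,542.4 × g
Target RCF = 34,542.4 − 8,940 = 25,602.4 × g
N² = 25,602.4 / (21.242 × 10⁻⁵) = 120,527,257
N ≈ √120,527,257 ≈ 10,978.5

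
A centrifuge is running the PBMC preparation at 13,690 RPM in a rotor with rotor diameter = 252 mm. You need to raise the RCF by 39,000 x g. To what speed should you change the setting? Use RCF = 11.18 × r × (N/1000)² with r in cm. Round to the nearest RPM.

r = 252 mm / 2 = 126 mm = 12.6 cm
Current RCF = 11.18 × 12.6 × (13.69)² = 11.18 × 12.6 × 187.4161 ≈ 26,400.9 × g
Target RCF = 26,400.9 + 39,000 = 65,400.9 × g
(N/1000)² = 65,400.9 / 140.868 = 464.2708
N = 1000 × √464.2708 ≈ 21,546.9

21547 RPM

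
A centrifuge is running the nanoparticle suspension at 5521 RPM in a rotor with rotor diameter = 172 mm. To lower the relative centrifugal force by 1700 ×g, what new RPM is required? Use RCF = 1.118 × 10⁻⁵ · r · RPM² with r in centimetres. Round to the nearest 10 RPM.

r = 172 mm / 2 = 86 mm = 8.6 cm
Current RCF = 1.118 × 10⁻⁵ × 8.6 × (5521)² = 1.118 × 10⁻⁵ × 8.6 × 30,481,441 ≈ 2,930.7 × g
Target RCF = 2,930.7 − 1,700 = 1,230.7 × g
N² = 1,230.7 / (9.6148 × 10⁻⁵) = 12,800,058
N ≈ √12,800,058 ≈ 3,577.7

N₂ ≈ 3580 RPM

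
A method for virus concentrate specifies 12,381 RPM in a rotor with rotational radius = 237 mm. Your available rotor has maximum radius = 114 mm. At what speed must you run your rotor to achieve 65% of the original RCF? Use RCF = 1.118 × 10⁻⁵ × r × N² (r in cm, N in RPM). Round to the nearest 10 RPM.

14390 RPM

Original rotor: r = 237 mm = 23.7 cm
RCF_original = 1.118 × 10⁻⁵ × 23.7 × (12381)² = 1.118 × 10⁻⁵ × 23.7 × 153,289,161 ≈ 40,616.4 × g
Target RCF = 0.65 × 40,616.4 ≈ 26,400.7 × g
Your rotor: r = 114 mm = 11.4 cm
26,400.7 = 1.118 × 10⁻⁵ × 11.4 × N²
N² = 26,400.7 / (12.7452 × 10⁻⁵) = 207,142,297
N ≈ √207,142,297 ≈ 14,392.4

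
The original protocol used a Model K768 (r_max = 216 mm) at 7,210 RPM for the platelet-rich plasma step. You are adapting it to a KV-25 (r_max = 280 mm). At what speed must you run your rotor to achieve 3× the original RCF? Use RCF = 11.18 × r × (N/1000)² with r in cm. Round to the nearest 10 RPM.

≈ 10970 RPM

Original rotor: r = 216 mm = 21.6 cm
RCF_original = 11.18 × 21.6 × (7.21)² = 11.18 × 21.6 × 51.9841 ≈ 12,553.5 × g
Target RCF = 3 × 12,553.5 ≈ 37,660.5 × g
Your rotor: r = 280 mm = 28.0 cm
37,660.5 = 11.18 × 28 × (N/1000)²
(N/1000)² = 37,660.5 / 313.04 = 120.3057
N = 1000 × √120.3057 ≈ 10,968.4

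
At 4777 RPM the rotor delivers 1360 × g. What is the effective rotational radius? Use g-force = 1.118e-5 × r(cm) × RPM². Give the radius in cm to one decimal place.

1360 = 1.118 × 10⁻⁵ × r × (4777)²
r = 1360 / (1.118 × 10⁻⁵ × 22,819,729) = 1360 / 255.1246 ≈ 5.331 cm

≈ 5.3 cm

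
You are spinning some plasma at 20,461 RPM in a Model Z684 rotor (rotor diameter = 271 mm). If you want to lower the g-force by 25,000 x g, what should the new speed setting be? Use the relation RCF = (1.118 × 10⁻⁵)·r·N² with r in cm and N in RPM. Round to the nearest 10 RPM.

r = 271 mm / 2 = 135.5 mm = 13.55 cm
Current RCF = 1.118 × 10⁻⁵ × 13.55 × (20461)² = 1.118 × 10⁻⁵ × 13.55 × 418,652,521 ≈ 63,421.3 × g
Target RCF = 63,421.3 − 25,000 = 38,421.3 × g
N² = 38,421.3 / (15.1489 × 10⁻⁵) = 253,624,356
N ≈ √253,624,356 ≈ 15,925.6

≈ 15930 RPM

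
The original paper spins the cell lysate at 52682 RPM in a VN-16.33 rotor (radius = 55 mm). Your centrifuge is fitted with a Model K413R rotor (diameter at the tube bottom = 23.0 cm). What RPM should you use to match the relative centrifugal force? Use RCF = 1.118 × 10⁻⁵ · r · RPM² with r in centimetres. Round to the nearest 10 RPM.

36430 RPM

Original rotor: r = 55 mm = 5.5 cm
RCF = 1.118 × 10⁻⁵ × r × N²
RCF_original = 1.118 × 10⁻⁵ × 5.5 × (52682)² = 1.118 × 10⁻⁵ × 5.5 × 2,775,393,124 ≈ 170,658.9 × g
Your rotor: r = 23.0 / 2 = 11.5 cm
170,658.9 = 1.118 × 10⁻⁵ × 11.5 × N²
N² = 170,658.9 / (12.857 × 10⁻⁵) = 1,327,361,748
N ≈ √1,327,361,748 ≈ 36,433.0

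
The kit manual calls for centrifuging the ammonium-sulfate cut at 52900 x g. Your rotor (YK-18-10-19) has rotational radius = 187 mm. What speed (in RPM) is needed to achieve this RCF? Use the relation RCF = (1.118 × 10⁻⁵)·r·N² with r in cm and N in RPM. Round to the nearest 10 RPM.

N ≈ 15910 RPM

r = 187 mm = 18.7 cm
RCF = 1.118 × 10⁻⁵ × r × N²
52,900 = 1.118 × 10⁻⁵ × 18.7 × N²
N² = 52,900 / (20.9066 × 10⁻⁵) = 253,030,144
N ≈ √253,030,144 ≈ 15,906.9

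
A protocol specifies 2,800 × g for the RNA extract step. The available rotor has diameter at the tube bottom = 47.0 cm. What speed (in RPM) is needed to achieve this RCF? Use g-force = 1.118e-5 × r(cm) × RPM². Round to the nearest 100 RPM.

3300 RPM

r = 47.0 / 2 = 23.5 cm
RCF = 1.118 × 10⁻⁵ × r × N²
2,800 = 1.118 × 10⁻⁵ × 23.5 × N²
N² = 2,800 / (26.273 × 10⁻⁵) = 10,657,329
N ≈ √10,657,329 ≈ 3,264.6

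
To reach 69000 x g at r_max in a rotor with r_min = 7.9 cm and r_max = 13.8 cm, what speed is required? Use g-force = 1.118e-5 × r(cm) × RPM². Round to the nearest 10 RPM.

Use r_max = 13.8 cm.
69,000 = 1.118 × 10⁻⁵ × 13.8 × N²
N² = 69,000 / (15.4284 × 10⁻⁵) = 447,227,191
N ≈ √447,227,191 ≈ 21,147.7

21150 RPM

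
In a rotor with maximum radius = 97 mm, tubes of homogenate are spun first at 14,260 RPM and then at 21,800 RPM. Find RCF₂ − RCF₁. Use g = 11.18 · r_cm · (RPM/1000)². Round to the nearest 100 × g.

≈ 29500 × g

r = 97 mm = 9.7 cm
RCF₁ = 11.18 × 9.7 × (14.26)² = 11.18 × 9.7 × 203.3476 ≈ 22,052.2 × g
RCF₂ = 11.18 × 9.7 × (21.8)² = 11.18 × 9.7 × 475.24 ≈ 51,537.9 × g
Increase = 51,537.9 − 22,052.2 = 29,485.7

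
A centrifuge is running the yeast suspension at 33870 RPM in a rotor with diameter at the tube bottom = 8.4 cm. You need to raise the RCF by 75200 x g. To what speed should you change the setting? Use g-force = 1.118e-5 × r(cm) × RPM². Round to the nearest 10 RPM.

52430 RPM

r = 8.4 / 2 = 4.2 cm
Current RCF = 1.118 × 10⁻⁵ × 4.2 × (33870)² = 1.118 × 10⁻⁵ × 4.2 × 1,147,176,900 ≈ 53,866.8 × g
Target RCF = 53,866.8 + 75,200 = 129,066.8 × g
N² = 129,066.8 / (4.6956 × 10⁻⁵) = 2,748,675,356
N ≈ √2,748,675,356 ≈ 52,427.8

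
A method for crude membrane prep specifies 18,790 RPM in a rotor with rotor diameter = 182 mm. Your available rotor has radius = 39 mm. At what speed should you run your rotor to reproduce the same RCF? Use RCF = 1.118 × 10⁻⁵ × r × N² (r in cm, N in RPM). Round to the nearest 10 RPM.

Original rotor: r = 182 mm / 2 = 91 mm = 9.1 cm
RCF = 1.118 × 10⁻⁵ × r × N²
RCF_original = 1.118 × 10⁻⁵ × 9.1 × (18790)² = 1.118 × 10⁻⁵ × 9.1 × 353,064,100 ≈ 35,920 × g
Your rotor: r = 39 mm = 3.9 cm
35,920 = 1.118 × 10⁻⁵ × 3.9 × N²
N² = 35,920 / (4.3602 × 10⁻⁵) = 823,815,421
N ≈ √823,815,421 ≈ 28,702.2

≈ 28700 RPM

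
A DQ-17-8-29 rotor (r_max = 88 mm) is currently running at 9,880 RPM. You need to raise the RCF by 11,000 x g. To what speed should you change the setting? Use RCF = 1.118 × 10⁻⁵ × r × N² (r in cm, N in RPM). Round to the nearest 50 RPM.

r = 88 mm = 8.8 cm
Current RCF = 1.118 × 10⁻⁵ × 8.8 × (9880)² = 1.118 × 10⁻⁵ × 8.8 × 97,614,400 ≈ 9,603.7 × g
Target RCF = 9,603.7 + 11,000 = 20,603.7 × g
N² = 20,603.7 / (9.8384 × 10⁻⁵) = 209,421,247
N ≈ √209,421,247 ≈ 14,471.4

N₂ ≈ 14450 RPM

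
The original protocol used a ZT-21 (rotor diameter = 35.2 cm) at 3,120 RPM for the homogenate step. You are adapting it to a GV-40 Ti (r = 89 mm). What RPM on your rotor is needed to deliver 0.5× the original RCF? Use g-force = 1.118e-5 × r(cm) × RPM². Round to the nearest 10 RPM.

≈ 3100 RPM

Original rotor: r = 35.2 / 2 = 17.6 cm
RCF_original = 1.118 × 10⁻⁵ × 17.6 × (3120)² = 1.118 × 10⁻⁵ × 17.6 × 9,734,400 ≈ 1,915.4 × g
Target RCF = 0.5 × 1,915.4 ≈ 957.7 × g
Your rotor: r = 89 mm = 8.9 cm
957.7 = 1.118 × 10⁻⁵ × 8.9 × N²
N² = 957.7 / (9.9502 × 10⁻⁵) = 9,624,932
N ≈ √9,624,932 ≈ 3,102.4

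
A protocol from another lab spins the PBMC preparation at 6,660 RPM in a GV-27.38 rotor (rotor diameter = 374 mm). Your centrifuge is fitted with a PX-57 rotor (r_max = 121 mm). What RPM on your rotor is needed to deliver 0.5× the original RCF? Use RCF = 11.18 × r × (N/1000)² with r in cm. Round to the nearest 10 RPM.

≈ 5850 RPM

Original rotor: r = 374 mm / 2 = 187 mm = 18.7 cm
RCF_original = 11.18 × 18.7 × (6.66)² = 11.18 × 18.7 × 44.3556 ≈ 9,273.2 × g
Target RCF = 0.5 × 9,273.2 ≈ 4,636.6 × g
Your rotor: r = 121 mm = 12.1 cm
4,636.6 = 11.18 × 12.1 × (N/1000)²
(N/1000)² = 4,636.6 / 135.278 = 34.2746
N = 1000 × √34.2746 ≈ 5,854.5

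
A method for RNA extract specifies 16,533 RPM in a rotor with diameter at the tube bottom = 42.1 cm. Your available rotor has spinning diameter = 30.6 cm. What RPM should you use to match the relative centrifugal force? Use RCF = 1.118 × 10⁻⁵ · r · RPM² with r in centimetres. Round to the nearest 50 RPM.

≈ 19400 RPM

Original rotor: r = 42.1 / 2 = 21.05 cm
RCF_original = 1.118 × 10⁻⁵ × 21.05 × (16533)² = 1.118 × 10⁻⁵ × 21.05 × 273,340,089 ≈ 64,327.6 × g
Your rotor: r = 30.6 / 2 = 15.3 cm
64,327.6 = 1.118 × 10⁻⁵ × 15.3 × N²
N² = 64,327.6 / (17.1054 × 10⁻⁵) = 376,066,038
N ≈ √376,066,038 ≈ 19,392.4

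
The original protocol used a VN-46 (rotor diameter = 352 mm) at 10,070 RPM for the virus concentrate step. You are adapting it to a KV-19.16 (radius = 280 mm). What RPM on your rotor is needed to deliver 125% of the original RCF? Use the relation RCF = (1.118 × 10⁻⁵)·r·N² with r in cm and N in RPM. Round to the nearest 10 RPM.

Original rotor: r = 352 mm / 2 = 176 mm = 17.6 cm
RCF = 1.118 × 10⁻⁵ × r × N²
RCF_original = 1.118 × 10⁻⁵ × 17.6 × (10070)² = 1.118 × 10⁻⁵ × 17.6 × 101,404,900 ≈ 19,953.2 × g
Target RCF = 1.25 × 19,953.2 ≈ 24,941.5 × g
Your rotor: r = 280 mm = 28.0 cm
24,941.5 = 1.118 × 10⁻⁵ × 28 × N²
N² = 24,941.5 / (31.304 × 10⁻⁵) = 79,675,121
N ≈ √79,675,121 ≈ 8,926.1

≈ 8930 RPM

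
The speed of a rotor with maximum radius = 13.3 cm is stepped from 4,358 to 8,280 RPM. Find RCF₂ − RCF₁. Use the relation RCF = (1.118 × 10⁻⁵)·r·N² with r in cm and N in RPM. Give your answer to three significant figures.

RCF₁ = 1.118 × 10⁻⁵ × 13.3 × (4358)² = 1.118 × 10⁻⁵ × 13.3 × 18,992,164 ≈ 2,824 × g
RCF₂ = 1.118 × 10⁻⁵ × 13.3 × (8280)² = 1.118 × 10⁻⁵ × 13.3 × 68,558,400 ≈ 10,194.2 × g
Increase = 10,194.2 − 2,824 = 7,370.2

≈ 7370 g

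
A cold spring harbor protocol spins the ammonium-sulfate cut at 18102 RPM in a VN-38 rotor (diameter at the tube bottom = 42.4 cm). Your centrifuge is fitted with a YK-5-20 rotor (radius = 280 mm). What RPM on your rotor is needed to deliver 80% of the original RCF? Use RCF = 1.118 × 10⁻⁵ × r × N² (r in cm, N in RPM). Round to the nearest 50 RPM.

≈ 14100 RPM

Original rotor: r = 42.4 / 2 = 21.2 cm
RCF = 1.118 × 10⁻⁵ × r × N²
RCF_original = 1.118 × 10⁻⁵ × 21.2 × (18102)² = 1.118 × 10⁻⁵ × 21.2 × 327,682,404 ≈ 77,666 × g
Target RCF = 0.8 × 77,666 ≈ 62,132.8 × g
Your rotor: r = 280 mm = 28.0 cm
62,132.8 = 1.118 × 10⁻⁵ × 28 × N²
N² = 62,132.8 / (31.304 × 10⁻⁵) = 198,481,983
N ≈ √198,481,983 ≈ 14,088.4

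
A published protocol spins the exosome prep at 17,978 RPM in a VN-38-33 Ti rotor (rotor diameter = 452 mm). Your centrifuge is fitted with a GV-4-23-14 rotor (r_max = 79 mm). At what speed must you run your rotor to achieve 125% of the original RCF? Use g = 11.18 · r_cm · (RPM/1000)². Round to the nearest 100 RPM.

≈ 34000 RPM

Original rotor: r = 452 mm / 2 = 226 mm = 22.6 cm
RCF_original = 11.18 × 22.6 × (17.978)² = 11.18 × 22.6 × 323.208484 ≈ 81,664.4 × g
Target RCF = 1.25 × 81,664.4 ≈ 102,080.5 × g
Your rotor: r = 79 mm = 7.9 cm
102,080.5 = 11.18 × 7.9 × (N/1000)²
(N/1000)² = 102,080.5 / 88.322 = 1155.777
N = 1000 × √1155.777 ≈ 33,996.7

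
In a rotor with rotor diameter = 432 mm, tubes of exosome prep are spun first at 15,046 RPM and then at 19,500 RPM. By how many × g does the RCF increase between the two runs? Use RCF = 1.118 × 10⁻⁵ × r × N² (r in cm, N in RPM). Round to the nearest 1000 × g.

37000 × g

r = 432 mm / 2 = 216 mm = 21.6 cm
RCF₁ = 1.118 × 10⁻⁵ × 21.6 × (15046)² = 1.118 × 10⁻⁵ × 21.6 × 226,382,116 ≈ 54,668.6 × g
RCF₂ = 1.118 × 10⁻⁵ × 21.6 × (19500)² = 1.118 × 10⁻⁵ × 21.6 × 380,250,000 ≈ 91,825.8 × g
Increase = 91,825.8 − 54,668.6 = 37,157.2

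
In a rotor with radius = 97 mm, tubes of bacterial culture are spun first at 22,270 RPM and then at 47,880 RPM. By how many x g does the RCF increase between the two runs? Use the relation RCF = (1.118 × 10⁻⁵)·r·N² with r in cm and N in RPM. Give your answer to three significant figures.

≈ 195000 x g

r = 97 mm = 9.7 cm
RCF₁ = 1.118 × 10⁻⁵ × 9.7 × (22270)² = 1.118 × 10⁻⁵ × 9.7 × 495,952,900 ≈ 53,784.1 × g
RCF₂ = 1.118 × 10⁻⁵ × 9.7 × (47880)² = 1.118 × 10⁻⁵ × 9.7 × 2,292,494,400 ≈ 248,611.8 × g
Increase = 248,611.8 − 53,784.1 = 194,827.7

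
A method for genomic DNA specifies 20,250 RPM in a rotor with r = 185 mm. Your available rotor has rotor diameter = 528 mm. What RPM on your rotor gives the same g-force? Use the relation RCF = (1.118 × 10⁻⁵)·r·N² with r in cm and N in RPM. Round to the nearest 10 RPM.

≈ 16950 RPM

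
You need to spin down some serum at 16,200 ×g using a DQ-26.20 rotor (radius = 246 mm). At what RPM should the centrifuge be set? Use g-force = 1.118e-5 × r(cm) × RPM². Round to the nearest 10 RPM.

≈ 7670 RPM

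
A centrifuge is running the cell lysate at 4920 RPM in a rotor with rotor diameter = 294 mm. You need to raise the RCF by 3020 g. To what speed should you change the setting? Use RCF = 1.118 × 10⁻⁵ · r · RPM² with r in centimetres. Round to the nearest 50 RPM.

r = 294 mm / 2 = 147 mm = 14.7 cm
Current RCF = 1.118 × 10⁻⁵ × 14.7 × (4920)² = 1.118 × 10⁻⁵ × 14.7 × 24,206,400 ≈ 3,978.2 × g
Target RCF = 3,978.2 + 3,020 = 6,998.2 × g
N² = 6,998.2 / (16.4346 × 10⁻⁵) = 42,582,113
N ≈ √42,582,113 ≈ 6,525.5

N₂ ≈ 6550 RPM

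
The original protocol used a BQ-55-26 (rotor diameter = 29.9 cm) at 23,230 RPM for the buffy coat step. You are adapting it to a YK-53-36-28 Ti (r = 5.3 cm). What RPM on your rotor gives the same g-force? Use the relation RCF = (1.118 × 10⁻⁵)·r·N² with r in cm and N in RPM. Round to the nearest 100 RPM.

Original rotor: r = 29.9 / 2 = 14.95 cm
RCF_original = 1.118 × 10⁻⁵ × 14.95 × (23230)² = 1.118 × 10⁻⁵ × 14.95 × 539,632,900 ≈ 90,194.8 × g
90,194.8 = 1.118 × 10⁻⁵ × 5.3 × N²
N² = 90,194.8 / (5.9254 × 10⁻⁵) = 1,522,172,343
N ≈ √1,522,172,343 ≈ 39,015.0

≈ 39000 RPM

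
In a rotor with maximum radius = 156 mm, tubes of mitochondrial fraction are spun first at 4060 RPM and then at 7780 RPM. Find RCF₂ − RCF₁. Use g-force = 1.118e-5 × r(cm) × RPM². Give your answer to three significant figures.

7680 × g

r = 156 mm = 15.6 cm
RCF₁ = 1.118 × 10⁻⁵ × 15.6 × (4060)² = 1.118 × 10⁻⁵ × 15.6 × 16,483,600 ≈ 2,874.9 × g
RCF₂ = 1.118 × 10⁻⁵ × 15.6 × (7780)² = 1.118 × 10⁻⁵ × 15.6 × 60,528,400 ≈ 10,556.6 × g
Increase = 10,556.6 − 2,874.9 = 7,681.7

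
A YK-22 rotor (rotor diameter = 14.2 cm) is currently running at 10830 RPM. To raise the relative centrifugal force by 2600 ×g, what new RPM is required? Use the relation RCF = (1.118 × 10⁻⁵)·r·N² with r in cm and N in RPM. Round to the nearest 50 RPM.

≈ 12250 RPM

r = 14.2 / 2 = 7.1 cm
Current RCF = 1.118 × 10⁻⁵ × 7.1 × (10830)² = 1.118 × 10⁻⁵ × 7.1 × 117,288,900 ≈ 9,310.2 × g
Target RCF = 9,310.2 + 2,600 = 11,910.2 × g
N² = 11,910.2 / (7.9378 × 10⁻⁵) = 150,044,093
N ≈ √150,044,093 ≈ 12,249.2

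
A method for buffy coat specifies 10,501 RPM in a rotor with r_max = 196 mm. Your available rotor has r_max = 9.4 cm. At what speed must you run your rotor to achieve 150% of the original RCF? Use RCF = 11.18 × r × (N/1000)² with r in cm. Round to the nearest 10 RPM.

Original rotor: r = 196 mm = 19.6 cm
RCF = 11.18 × r × (N/1000)²
RCF_original = 11.18 × 19.6 × (10.501)² = 11.18 × 19.6 × 110.271001 ≈ 24,163.5 × g
Target RCF = 1.5 × 24,163.5 ≈ 36,245.2 × g
36,245.2 = 11.18 × 9.4 × (N/1000)²
(N/1000)² = 36,245.2 / 105.092 = 344.8902
N = 1000 × √344.8902 ≈ 18,571.2

18570 RPM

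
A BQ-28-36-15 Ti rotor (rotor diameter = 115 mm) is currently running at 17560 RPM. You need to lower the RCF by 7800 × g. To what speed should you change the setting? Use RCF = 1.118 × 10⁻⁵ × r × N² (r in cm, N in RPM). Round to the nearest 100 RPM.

r = 115 mm / 2 = 57.5 mm = 5.75 cm
Current RCF = 1.118 × 10⁻⁵ × 5.75 × (17560)² = 1.118 × 10⁻⁵ × 5.75 × 308,353,600 ≈ 19,822.5 × g
Target RCF = 19,822.5 − 7,800 = 12,022.5 × g
N² = 12,022.5 / (6.4285 × 10⁻⁵) = 187,018,745
N ≈ √187,018,745 ≈ 13,675.5

13700 RPM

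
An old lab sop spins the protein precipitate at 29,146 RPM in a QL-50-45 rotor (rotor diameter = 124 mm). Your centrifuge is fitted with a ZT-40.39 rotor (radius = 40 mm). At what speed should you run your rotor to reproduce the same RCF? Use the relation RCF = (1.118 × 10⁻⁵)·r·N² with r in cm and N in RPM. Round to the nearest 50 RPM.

Original rotor: r = 124 mm / 2 = 62 mm = 6.2 cm
RCF = 1.118 × 10⁻⁵ × r × N²
RCF_original = 1.118 × 10⁻⁵ × 6.2 × (29146)² = 1.118 × 10⁻⁵ × 6.2 × 849,489,316 ≈ 58,883.2 × g
Your rotor: r = 40 mm = 4.0 cm
58,883.2 = 1.118 × 10⁻⁵ × 4 × N²
N² = 58,883.2 / (4.472 × 10⁻⁵) = 1,316,708,408
N ≈ √1,316,708,408 ≈ 36,286.5

36300 RPM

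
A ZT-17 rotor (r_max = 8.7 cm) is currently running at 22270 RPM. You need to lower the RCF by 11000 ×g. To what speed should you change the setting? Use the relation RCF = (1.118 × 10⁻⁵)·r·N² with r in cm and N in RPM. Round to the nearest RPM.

≈ 19567 RPM

Current RCF = 1.118 × 10⁻⁵ × 8.7 × (22270)² = 1.118 × 10⁻⁵ × 8.7 × 495,952,900 ≈ 48,239.4 × g
Target RCF = 48,239.4 − 11,000 = 37,239.4 × g
N² = 37,239.4 / (9.7266 × 10⁻⁵) = 382,861,432
N ≈ √382,861,432 ≈ 19,566.8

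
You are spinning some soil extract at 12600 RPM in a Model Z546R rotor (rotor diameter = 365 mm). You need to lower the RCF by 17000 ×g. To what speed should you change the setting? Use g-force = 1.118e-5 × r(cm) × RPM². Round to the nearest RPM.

N₂ ≈ 8686 RPM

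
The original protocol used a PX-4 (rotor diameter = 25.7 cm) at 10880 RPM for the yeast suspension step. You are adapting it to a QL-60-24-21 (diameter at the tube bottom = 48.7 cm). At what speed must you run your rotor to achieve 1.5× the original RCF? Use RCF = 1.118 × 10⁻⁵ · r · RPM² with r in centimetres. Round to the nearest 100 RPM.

Original rotor: r = 25.7 / 2 = 12.85 cm
RCF_original = 1.118 × 10⁻⁵ × 12.85 × (10880)² = 1.118 × 10⁻⁵ × 12.85 × 118,374,400 ≈ 17,006 × g
Target RCF = 1.5 × 17,006 ≈ 25,509 × g
Your rotor: r = 48.7 / 2 = 24.35 cm
25,509 = 1.118 × 10⁻⁵ × 24.35 × N²
N² = 25,509 / (27.2233 × 10⁻⁵) = 93,702,821
N ≈ √93,702,821 ≈ 9,680.0

≈ 9700 RPM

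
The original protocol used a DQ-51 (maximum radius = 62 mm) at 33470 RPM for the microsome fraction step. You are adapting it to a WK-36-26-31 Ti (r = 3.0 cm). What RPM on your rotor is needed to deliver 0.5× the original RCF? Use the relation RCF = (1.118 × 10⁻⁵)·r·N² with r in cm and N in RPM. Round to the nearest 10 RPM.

Original rotor: r = 62 mm = 6.2 cm
RCF_original = 1.118 × 10⁻⁵ × 6.2 × (33470)² = 1.118 × 10⁻⁵ × 6.2 × 1,120,240,900 ≈ 77,650.6 × g
Target RCF = 0.5 × 77,650.6 ≈ 38,825.3 × g
38,825.3 = 1.118 × 10⁻⁵ × 3 × N²
N² = 38,825.3 / (3.354 × 10⁻⁵) = 1,157,581,992
N ≈ √1,157,581,992 ≈ 34,023.3

34020 RPM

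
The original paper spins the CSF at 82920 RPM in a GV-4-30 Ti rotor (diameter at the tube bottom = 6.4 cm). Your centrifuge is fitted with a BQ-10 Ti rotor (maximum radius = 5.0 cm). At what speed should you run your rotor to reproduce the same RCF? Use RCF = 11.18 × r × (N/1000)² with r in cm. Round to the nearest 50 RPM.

≈ 66350 RPM

Original rotor: r = 6.4 / 2 = 3.2 cm
RCF = 11.18 × r × (N/1000)²
RCF_original = 11.18 × 3.2 × (82.92)² = 11.18 × 3.2 × 6,875.7264 ≈ 245,986 × g
245,986 = 11.18 × 5 × (N/1000)²
(N/1000)² = 245,986 / 55.9 = 4400.465
N = 1000 × √4400.465 ≈ 66,336.0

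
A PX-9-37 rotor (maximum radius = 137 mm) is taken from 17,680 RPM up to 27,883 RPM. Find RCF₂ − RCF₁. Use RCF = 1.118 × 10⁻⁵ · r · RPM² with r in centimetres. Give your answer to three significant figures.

71200 g

r = 137 mm = 13.7 cm
RCF₁ = 1.118 × 10⁻⁵ × 13.7 × (17680)² = 1.118 × 10⁻⁵ × 13.7 × 312,582,400 ≈ 47,877 × g
RCF₂ = 1.118 × 10⁻⁵ × 13.7 × (27883)² = 1.118 × 10⁻⁵ × 13.7 × 777,461,689 ≈ 119,080.7 × g
Increase = 119,080.7 − 47,877 = 71,203.7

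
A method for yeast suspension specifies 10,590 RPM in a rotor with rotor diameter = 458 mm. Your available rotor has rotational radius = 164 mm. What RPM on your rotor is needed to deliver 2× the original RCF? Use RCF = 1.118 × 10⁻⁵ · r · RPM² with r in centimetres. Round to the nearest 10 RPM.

Original rotor: r = 458 mm / 2 = 229 mm = 22.9 cm
RCF_original = 1.118 × 10⁻⁵ × 22.9 × (10590)² = 1.118 × 10⁻⁵ × 22.9 × 112,148,100 ≈ 28,712.4 × g
Target RCF = 2 × 28,712.4 ≈ 57,424.8 × g
Your rotor: r = 164 mm = 16.4 cm
57,424.8 = 1.118 × 10⁻⁵ × 16.4 × N²
N² = 57,424.8 / (18.3352 × 10⁻⁵) = 313,194,293
N ≈ √313,194,293 ≈ 17,697.3

≈ 17700 RPM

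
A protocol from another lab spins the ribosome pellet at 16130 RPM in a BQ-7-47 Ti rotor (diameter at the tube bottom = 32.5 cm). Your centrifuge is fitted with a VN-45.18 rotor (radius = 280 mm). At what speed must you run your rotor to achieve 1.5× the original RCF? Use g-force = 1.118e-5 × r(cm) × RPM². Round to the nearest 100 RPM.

Original rotor: r = 32.5 / 2 = 16.25 cm
RCF_original = 1.118 × 10⁻⁵ × 16.25 × (16130)² = 1.118 × 10⁻⁵ × 16.25 × 260,176,900 ≈ 47,267.6 × g
Target RCF = 1.5 × 47,267.6 ≈ 70,901.4 × g
Your rotor: r = 280 mm = 28.0 cm
70,901.4 = 1.118 × 10⁻⁵ × 28 × N²
N² = 70,901.4 / (31.304 × 10⁻⁵) = 226,493,100
N ≈ √226,493,100 ≈ 15,049.7

≈ 15000 RPM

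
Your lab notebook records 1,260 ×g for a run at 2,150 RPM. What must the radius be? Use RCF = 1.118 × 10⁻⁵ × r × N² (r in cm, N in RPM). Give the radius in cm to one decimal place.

≈ 24.4 cm

1260 = 1.118 × 10⁻⁵ × r × (2150)²
r = 1260 / (1.118 × 10⁻⁵ × 4,622,500) = 1260 / 51.67955 ≈ 24.381 cm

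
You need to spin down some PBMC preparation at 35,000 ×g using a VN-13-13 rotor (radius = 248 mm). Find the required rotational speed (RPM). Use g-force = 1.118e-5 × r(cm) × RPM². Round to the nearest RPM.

r = 248 mm = 24.8 cm
35,000 = 1.118 × 10⁻⁵ × 24.8 × N²
N² = 35,000 / (27.7264 × 10⁻⁵) = 126,233,481
N ≈ √126,233,481 ≈ 11,235.4

N ≈ 11235 RPM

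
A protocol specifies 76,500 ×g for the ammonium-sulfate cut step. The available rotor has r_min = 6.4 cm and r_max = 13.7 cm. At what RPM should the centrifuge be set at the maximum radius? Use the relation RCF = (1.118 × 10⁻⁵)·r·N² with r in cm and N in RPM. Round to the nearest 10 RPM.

N ≈ 22350 RPM

Use r_max = 13.7 cm.
RCF = 1.118 × 10⁻⁵ × r × N²
76,500 = 1.118 × 10⁻⁵ × 13.7 × N²
N² = 76,500 / (15.3166 × 10⁻⁵) = 499,458,104
N ≈ √499,458,104 ≈ 22,348.6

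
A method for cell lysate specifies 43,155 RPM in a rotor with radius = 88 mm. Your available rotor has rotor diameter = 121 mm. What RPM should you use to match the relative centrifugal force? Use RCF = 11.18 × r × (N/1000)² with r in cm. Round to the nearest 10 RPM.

52050 RPM

Original rotor: r = 88 mm = 8.8 cm
RCF_original = 11.18 × 8.8 × (43.155)² = 11.18 × 8.8 × 1,862.354025 ≈ 183,225.8 × g
Your rotor: r = 121 mm / 2 = 60.5 mm = 6.05 cm
183,225.8 = 11.18 × 6.05 × (N/1000)²
(N/1000)² = 183,225.8 / 67.639 = 2708.878
N = 1000 × √2708.878 ≈ 52,046.9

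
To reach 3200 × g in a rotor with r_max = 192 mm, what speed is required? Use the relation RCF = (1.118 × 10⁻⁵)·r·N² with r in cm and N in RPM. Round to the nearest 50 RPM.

N ≈ 3850 RPM

r = 192 mm = 19.2 cm
3,200 = 1.118 × 10⁻⁵ × 19.2 × N²
N² = 3,200 / (21.4656 × 10⁻⁵) = 14,907,573
N ≈ √14,907,573 ≈ 3,861.0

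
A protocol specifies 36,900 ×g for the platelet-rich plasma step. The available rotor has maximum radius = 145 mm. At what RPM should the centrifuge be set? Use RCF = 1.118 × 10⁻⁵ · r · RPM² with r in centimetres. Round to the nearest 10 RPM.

r = 145 mm = 14.5 cm
36,900 = 1.118 × 10⁻⁵ × 14.5 × N²
N² = 36,900 / (16.211 × 10⁻⁵) = 227,623,219
N ≈ √227,623,219 ≈ 15,087.2

≈ 15090 RPM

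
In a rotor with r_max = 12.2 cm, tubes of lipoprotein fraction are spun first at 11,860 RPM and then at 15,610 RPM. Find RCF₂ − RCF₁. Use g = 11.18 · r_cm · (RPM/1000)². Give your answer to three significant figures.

RCF₁ = 11.18 × 12.2 × (11.86)² = 11.18 × 12.2 × 140.6596 ≈ 19,185.4 × g
RCF₂ = 11.18 × 12.2 × (15.61)² = 11.18 × 12.2 × 243.6721 ≈ 33,235.9 × g
Increase = 33,235.9 − 19,185.4 = 14,050.5

≈ 14100 g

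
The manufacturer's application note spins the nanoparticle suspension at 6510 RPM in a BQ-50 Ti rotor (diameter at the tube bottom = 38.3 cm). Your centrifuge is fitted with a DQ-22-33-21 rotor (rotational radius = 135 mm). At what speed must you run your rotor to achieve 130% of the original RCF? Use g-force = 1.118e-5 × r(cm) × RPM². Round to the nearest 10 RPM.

Original rotor: r = 38.3 / 2 = 19.15 cm
RCF_original = 1.118 × 10⁻⁵ × 19.15 × (6510)² = 1.118 × 10⁻⁵ × 19.15 × 42,380,100 ≈ 9,073.5 × g
Target RCF = 1.3 × 9,073.5 ≈ 11,795.6 × g
Your rotor: r = 135 mm = 13.5 cm
11,795.6 = 1.118 × 10⁻⁵ × 13.5 × N²
N² = 11,795.6 / (15.093 × 10⁻⁵) = 78,152,786
N ≈ √78,152,786 ≈ 8,840.4

8840 RPM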